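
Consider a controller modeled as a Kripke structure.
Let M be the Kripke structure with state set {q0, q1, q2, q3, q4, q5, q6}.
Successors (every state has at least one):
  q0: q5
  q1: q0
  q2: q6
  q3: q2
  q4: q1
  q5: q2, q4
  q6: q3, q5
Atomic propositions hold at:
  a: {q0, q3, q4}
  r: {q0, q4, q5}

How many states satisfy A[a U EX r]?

5

Sat(EX r) = {s : some successor in {q0, q4, q5}} = {q0, q1, q5, q6}
A[a U EX r]: least fixpoint, start Z0 = Sat(EX r) = {q0, q1, q5, q6}, add states in Sat(a) with every successor in Z. Z1 = {q0, q1, q4, q5, q6}; fixed.
Sat(A[a U EX r]) = {q0, q1, q4, q5, q6}
|Sat(A[a U EX r])| = |{q0, q1, q4, q5, q6}| = 5.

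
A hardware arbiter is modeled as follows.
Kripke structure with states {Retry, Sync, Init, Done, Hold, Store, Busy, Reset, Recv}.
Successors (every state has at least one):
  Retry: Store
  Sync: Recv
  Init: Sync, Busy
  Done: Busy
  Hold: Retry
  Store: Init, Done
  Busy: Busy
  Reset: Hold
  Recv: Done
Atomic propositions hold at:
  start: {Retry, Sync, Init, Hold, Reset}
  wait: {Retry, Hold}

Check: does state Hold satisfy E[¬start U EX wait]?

Yes

Sat(¬start) = {Done, Store, Busy, Recv}
Sat(EX wait) = {s : some successor in {Retry, Hold}} = {Hold, Reset}
E[¬start U EX wait]: least fixpoint, start Z0 = Sat(EX wait) = {Hold, Reset}, add states in Sat(¬start) with some successor in Z. Already a fixed point.
Sat(E[¬start U EX wait]) = {Hold, Reset}
Hold ∈ Sat(E[¬start U EX wait]) = {Hold, Reset}, so the formula holds at Hold.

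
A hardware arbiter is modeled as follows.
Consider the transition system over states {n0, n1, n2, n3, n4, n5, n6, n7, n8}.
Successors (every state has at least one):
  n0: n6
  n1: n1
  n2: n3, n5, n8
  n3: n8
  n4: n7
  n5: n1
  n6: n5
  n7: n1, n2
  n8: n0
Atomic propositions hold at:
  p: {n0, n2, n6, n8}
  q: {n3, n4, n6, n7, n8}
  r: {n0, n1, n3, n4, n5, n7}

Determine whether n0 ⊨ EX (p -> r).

No

Sat(p -> r) = {n0, n1, n3, n4, n5, n7}
Sat(EX (p -> r)) = {s : some successor in {n0, n1, n3, n4, n5, n7}} = {n1, n2, n4, n5, n6, n7, n8}
n0 ∉ Sat(EX (p -> r)) = {n1, n2, n4, n5, n6, n7, n8}, so the formula does not hold at n0.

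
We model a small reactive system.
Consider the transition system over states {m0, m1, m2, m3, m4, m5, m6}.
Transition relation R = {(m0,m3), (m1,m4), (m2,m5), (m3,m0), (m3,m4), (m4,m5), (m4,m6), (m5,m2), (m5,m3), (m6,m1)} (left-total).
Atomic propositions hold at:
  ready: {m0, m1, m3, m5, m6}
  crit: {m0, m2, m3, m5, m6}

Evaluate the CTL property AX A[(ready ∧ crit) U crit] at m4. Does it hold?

Yes

Sat(ready ∧ crit) = {m0, m3, m5, m6}
A[(ready ∧ crit) U crit]: least fixpoint, start Z0 = Sat(crit) = {m0, m2, m3, m5, m6}, add states in Sat(ready ∧ crit) with every successor in Z. Already a fixed point.
Sat(A[(ready ∧ crit) U crit]) = {m0, m2, m3, m5, m6}
Sat(AX A[(ready ∧ crit) U crit]) = {s : every successor in {m0, m2, m3, m5, m6}} = {m0, m2, m4, m5}
m4 ∈ Sat(AX A[(ready ∧ crit) U crit]) = {m0, m2, m4, m5}, so the formula holds at m4.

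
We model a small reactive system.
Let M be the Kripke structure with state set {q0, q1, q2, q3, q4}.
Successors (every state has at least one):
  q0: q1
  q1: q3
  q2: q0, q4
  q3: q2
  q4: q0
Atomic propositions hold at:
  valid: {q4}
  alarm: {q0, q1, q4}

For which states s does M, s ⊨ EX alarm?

{q0, q2, q4}

Sat(EX alarm) = {s : some successor in {q0, q1, q4}} = {q0, q2, q4}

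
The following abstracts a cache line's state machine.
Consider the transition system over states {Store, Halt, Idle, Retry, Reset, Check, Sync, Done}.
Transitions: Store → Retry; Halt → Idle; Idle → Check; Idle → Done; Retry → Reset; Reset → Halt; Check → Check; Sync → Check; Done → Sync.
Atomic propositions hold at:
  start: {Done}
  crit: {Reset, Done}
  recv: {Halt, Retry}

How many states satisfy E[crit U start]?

E[crit U start]: least fixpoint, start Z0 = Sat(start) = {Done}, add states in Sat(crit) with some successor in Z. Already a fixed point.
Sat(E[crit U start]) = {Done}
|Sat(E[crit U start])| = |{Done}| = 1.

1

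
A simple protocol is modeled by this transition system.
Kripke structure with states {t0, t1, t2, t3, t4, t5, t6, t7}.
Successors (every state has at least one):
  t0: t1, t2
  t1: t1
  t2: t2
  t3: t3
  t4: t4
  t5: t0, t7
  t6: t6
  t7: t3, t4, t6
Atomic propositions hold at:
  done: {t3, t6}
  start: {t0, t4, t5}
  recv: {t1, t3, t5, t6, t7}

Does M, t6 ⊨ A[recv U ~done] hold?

No

Sat(~done) = {t0, t1, t2, t4, t5, t7}
A[recv U ~done]: least fixpoint, start Z0 = Sat(~done) = {t0, t1, t2, t4, t5, t7}, add states in Sat(recv) with every successor in Z. Already a fixed point.
Sat(A[recv U ~done]) = {t0, t1, t2, t4, t5, t7}
t6 ∉ Sat(A[recv U ~done]) = {t0, t1, t2, t4, t5, t7}, so the formula does not hold at t6.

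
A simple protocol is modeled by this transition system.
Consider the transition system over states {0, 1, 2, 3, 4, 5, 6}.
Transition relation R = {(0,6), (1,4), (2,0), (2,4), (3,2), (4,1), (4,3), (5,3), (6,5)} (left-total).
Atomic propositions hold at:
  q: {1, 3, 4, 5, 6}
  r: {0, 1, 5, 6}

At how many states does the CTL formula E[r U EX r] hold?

Sat(EX r) = {s : some successor in {0, 1, 5, 6}} = {0, 2, 4, 6}
E[r U EX r]: least fixpoint, start Z0 = Sat(EX r) = {0, 2, 4, 6}, add states in Sat(r) with some successor in Z. Z1 = {0, 1, 2, 4, 6}; fixed.
Sat(E[r U EX r]) = {0, 1, 2, 4, 6}
|Sat(E[r U EX r])| = |{0, 1, 2, 4, 6}| = 5.

5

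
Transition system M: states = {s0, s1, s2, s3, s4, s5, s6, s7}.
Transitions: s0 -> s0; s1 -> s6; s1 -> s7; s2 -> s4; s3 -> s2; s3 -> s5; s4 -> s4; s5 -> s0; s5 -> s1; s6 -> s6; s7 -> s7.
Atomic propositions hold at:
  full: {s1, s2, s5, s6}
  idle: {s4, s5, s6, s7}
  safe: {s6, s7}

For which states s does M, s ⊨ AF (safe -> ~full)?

{s0, s1, s2, s3, s4, s5, s7}

Sat(~full) = {s0, s3, s4, s7}
Sat(safe -> ~full) = {s0, s1, s2, s3, s4, s5, s7}
AF (safe -> ~full): least fixpoint, start Z0 = {s0, s1, s2, s3, s4, s5, s7}, add states with every successor in Z. Already a fixed point.
Sat(AF (safe -> ~full)) = {s0, s1, s2, s3, s4, s5, s7}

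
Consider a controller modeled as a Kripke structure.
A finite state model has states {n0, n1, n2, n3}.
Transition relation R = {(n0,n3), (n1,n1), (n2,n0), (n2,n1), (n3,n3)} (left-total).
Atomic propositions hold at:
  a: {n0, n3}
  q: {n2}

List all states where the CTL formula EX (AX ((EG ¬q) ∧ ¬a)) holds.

{n1, n2}

Sat(¬q) = {n0, n1, n3}
EG ¬q: greatest fixpoint, start Z0 = {n0, n1, n3}, keep only states in Sat with some successor in Z. Already a fixed point.
Sat(EG ¬q) = {n0, n1, n3}
Sat(¬a) = {n1, n2}
Sat((EG ¬q) ∧ ¬a) = {n1}
Sat(AX ((EG ¬q) ∧ ¬a)) = {s : every successor in {n1}} = {n1}
Sat(EX (AX ((EG ¬q) ∧ ¬a))) = {s : some successor in {n1}} = {n1, n2}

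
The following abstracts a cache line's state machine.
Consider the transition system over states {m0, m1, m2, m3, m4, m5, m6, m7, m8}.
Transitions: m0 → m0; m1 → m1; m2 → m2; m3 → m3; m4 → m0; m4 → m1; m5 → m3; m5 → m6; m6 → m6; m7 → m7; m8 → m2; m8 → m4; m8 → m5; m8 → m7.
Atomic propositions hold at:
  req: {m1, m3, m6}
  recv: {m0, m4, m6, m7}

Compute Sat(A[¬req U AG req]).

Sat(¬req) = {m0, m2, m4, m5, m7, m8}
AG req: greatest fixpoint, start Z0 = {m1, m3, m6}, keep only states in Sat with every successor in Z. Already a fixed point.
Sat(AG req) = {m1, m3, m6}
A[¬req U AG req]: least fixpoint, start Z0 = Sat(AG req) = {m1, m3, m6}, add states in Sat(¬req) with every successor in Z. Z1 = {m1, m3, m5, m6}; fixed.
Sat(A[¬req U AG req]) = {m1, m3, m5, m6}

{m1, m3, m5, m6}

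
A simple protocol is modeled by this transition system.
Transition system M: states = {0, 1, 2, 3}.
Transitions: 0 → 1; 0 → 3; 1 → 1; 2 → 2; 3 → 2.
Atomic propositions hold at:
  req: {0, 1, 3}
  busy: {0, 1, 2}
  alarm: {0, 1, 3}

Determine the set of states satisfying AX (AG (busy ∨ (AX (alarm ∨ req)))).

Sat(alarm ∨ req) = {0, 1, 3}
Sat(AX (alarm ∨ req)) = {s : every successor in {0, 1, 3}} = {0, 1}
Sat(busy ∨ (AX (alarm ∨ req))) = {0, 1, 2}
AG (busy ∨ (AX (alarm ∨ req))): greatest fixpoint, start Z0 = {0, 1, 2}, keep only states in Sat with every successor in Z. Z1 = {1, 2}; fixed.
Sat(AG (busy ∨ (AX (alarm ∨ req)))) = {1, 2}
Sat(AX (AG (busy ∨ (AX (alarm ∨ req))))) = {s : every successor in {1, 2}} = {1, 2, 3}

{1, 2, 3}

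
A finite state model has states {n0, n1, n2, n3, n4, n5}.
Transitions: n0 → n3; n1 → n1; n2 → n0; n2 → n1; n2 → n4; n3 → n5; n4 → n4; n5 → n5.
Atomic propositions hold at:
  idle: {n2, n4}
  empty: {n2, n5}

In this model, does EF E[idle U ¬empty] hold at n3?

Sat(¬empty) = {n0, n1, n3, n4}
E[idle U ¬empty]: least fixpoint, start Z0 = Sat(¬empty) = {n0, n1, n3, n4}, add states in Sat(idle) with some successor in Z. Z1 = {n0, n1, n2, n3, n4}; fixed.
Sat(E[idle U ¬empty]) = {n0, n1, n2, n3, n4}
EF E[idle U ¬empty]: least fixpoint, start Z0 = {n0, n1, n2, n3, n4}, add states with some successor in Z. Already a fixed point.
Sat(EF E[idle U ¬empty]) = {n0, n1, n2, n3, n4}
n3 ∈ Sat(EF E[idle U ¬empty]) = {n0, n1, n2, n3, n4}, so the formula holds at n3.

Yes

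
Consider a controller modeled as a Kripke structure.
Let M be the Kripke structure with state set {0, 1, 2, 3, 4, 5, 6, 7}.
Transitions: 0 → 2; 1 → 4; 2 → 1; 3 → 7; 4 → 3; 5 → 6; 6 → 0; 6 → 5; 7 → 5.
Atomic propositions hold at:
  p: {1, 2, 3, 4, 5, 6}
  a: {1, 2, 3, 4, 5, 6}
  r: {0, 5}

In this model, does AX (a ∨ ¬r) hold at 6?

Sat(¬r) = {1, 2, 3, 4, 6, 7}
Sat(a ∨ ¬r) = {1, 2, 3, 4, 5, 6, 7}
Sat(AX (a ∨ ¬r)) = {s : every successor in {1, 2, 3, 4, 5, 6, 7}} = {0, 1, 2, 3, 4, 5, 7}
6 ∉ Sat(AX (a ∨ ¬r)) = {0, 1, 2, 3, 4, 5, 7}, so the formula does not hold at 6.

No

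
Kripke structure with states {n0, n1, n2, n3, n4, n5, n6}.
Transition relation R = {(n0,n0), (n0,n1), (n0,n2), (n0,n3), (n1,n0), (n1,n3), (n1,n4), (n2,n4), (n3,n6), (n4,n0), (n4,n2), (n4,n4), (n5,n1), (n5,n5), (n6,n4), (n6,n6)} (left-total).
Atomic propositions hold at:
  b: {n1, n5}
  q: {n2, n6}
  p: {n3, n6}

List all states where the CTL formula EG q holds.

{n6}

EG q: greatest fixpoint, start Z0 = {n2, n6}, keep only states in Sat with some successor in Z. Z1 = {n6}; fixed.
Sat(EG q) = {n6}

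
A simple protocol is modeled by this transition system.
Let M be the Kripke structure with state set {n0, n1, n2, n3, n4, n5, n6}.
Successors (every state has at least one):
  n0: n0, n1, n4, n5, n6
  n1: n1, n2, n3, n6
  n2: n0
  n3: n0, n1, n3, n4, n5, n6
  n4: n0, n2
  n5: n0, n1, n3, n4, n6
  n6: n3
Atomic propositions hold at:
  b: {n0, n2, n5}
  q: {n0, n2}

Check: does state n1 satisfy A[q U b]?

No

A[q U b]: least fixpoint, start Z0 = Sat(b) = {n0, n2, n5}, add states in Sat(q) with every successor in Z. Already a fixed point.
Sat(A[q U b]) = {n0, n2, n5}
n1 ∉ Sat(A[q U b]) = {n0, n2, n5}, so the formula does not hold at n1.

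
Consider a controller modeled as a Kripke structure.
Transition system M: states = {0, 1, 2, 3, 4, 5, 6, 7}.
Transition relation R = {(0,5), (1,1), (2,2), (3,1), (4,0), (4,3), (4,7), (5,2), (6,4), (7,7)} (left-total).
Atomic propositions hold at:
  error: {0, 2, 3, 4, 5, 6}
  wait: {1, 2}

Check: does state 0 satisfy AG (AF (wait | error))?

Yes

Sat(wait | error) = {0, 1, 2, 3, 4, 5, 6}
AF (wait | error): least fixpoint, start Z0 = {0, 1, 2, 3, 4, 5, 6}, add states with every successor in Z. Already a fixed point.
Sat(AF (wait | error)) = {0, 1, 2, 3, 4, 5, 6}
AG (AF (wait | error)): greatest fixpoint, start Z0 = {0, 1, 2, 3, 4, 5, 6}, keep only states in Sat with every successor in Z. Z1 = {0, 1, 2, 3, 5, 6}; Z2 = {0, 1, 2, 3, 5}; fixed.
Sat(AG (AF (wait | error))) = {0, 1, 2, 3, 5}
0 ∈ Sat(AG (AF (wait | error))) = {0, 1, 2, 3, 5}, so the formula holds at 0.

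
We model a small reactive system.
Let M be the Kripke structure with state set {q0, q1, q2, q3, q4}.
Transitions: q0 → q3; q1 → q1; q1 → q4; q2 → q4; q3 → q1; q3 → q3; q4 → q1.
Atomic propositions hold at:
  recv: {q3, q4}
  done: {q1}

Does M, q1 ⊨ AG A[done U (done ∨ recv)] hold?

Yes

Sat(done ∨ recv) = {q1, q3, q4}
A[done U (done ∨ recv)]: least fixpoint, start Z0 = Sat((done ∨ recv)) = {q1, q3, q4}, add states in Sat(done) with every successor in Z. Already a fixed point.
Sat(A[done U (done ∨ recv)]) = {q1, q3, q4}
AG A[done U (done ∨ recv)]: greatest fixpoint, start Z0 = {q1, q3, q4}, keep only states in Sat with every successor in Z. Already a fixed point.
Sat(AG A[done U (done ∨ recv)]) = {q1, q3, q4}
q1 ∈ Sat(AG A[done U (done ∨ recv)]) = {q1, q3, q4}, so the formula holds at q1.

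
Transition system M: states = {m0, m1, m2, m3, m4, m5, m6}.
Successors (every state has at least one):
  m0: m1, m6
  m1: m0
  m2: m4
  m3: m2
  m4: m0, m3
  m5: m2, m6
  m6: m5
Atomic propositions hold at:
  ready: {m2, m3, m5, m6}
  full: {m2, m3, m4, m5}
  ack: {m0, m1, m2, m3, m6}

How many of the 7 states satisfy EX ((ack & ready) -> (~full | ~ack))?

Sat(ack & ready) = {m2, m3, m6}
Sat(~full) = {m0, m1, m6}
Sat(~ack) = {m4, m5}
Sat(~full | ~ack) = {m0, m1, m4, m5, m6}
Sat((ack & ready) -> (~full | ~ack)) = {m0, m1, m4, m5, m6}
Sat(EX ((ack & ready) -> (~full | ~ack))) = {s : some successor in {m0, m1, m4, m5, m6}} = {m0, m1, m2, m4, m5, m6}
|Sat(EX ((ack & ready) -> (~full | ~ack)))| = |{m0, m1, m2, m4, m5, m6}| = 6.

6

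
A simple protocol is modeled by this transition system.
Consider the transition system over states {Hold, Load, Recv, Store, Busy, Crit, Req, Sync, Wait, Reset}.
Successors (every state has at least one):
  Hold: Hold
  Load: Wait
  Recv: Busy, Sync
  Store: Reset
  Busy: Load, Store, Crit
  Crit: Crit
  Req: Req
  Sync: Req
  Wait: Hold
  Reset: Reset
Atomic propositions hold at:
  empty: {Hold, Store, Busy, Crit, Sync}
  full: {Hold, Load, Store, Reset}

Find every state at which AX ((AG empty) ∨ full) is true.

{Hold, Store, Busy, Crit, Wait, Reset}

AG empty: greatest fixpoint, start Z0 = {Hold, Store, Busy, Crit, Sync}, keep only states in Sat with every successor in Z. Z1 = {Hold, Crit}; fixed.
Sat(AG empty) = {Hold, Crit}
Sat((AG empty) ∨ full) = {Hold, Load, Store, Crit, Reset}
Sat(AX ((AG empty) ∨ full)) = {s : every successor in {Hold, Load, Store, Crit, Reset}} = {Hold, Store, Busy, Crit, Wait, Reset}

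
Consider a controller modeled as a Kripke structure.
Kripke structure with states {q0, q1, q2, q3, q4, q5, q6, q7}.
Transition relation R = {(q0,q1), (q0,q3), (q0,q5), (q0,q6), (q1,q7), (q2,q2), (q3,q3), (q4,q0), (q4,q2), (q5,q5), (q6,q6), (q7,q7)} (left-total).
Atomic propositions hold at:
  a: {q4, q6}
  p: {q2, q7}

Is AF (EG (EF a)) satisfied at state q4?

Yes

EF a: least fixpoint, start Z0 = {q4, q6}, add states with some successor in Z. Z1 = {q0, q4, q6}; fixed.
Sat(EF a) = {q0, q4, q6}
EG (EF a): greatest fixpoint, start Z0 = {q0, q4, q6}, keep only states in Sat with some successor in Z. Already a fixed point.
Sat(EG (EF a)) = {q0, q4, q6}
AF (EG (EF a)): least fixpoint, start Z0 = {q0, q4, q6}, add states with every successor in Z. Already a fixed point.
Sat(AF (EG (EF a))) = {q0, q4, q6}
q4 ∈ Sat(AF (EG (EF a))) = {q0, q4, q6}, so the formula holds at q4.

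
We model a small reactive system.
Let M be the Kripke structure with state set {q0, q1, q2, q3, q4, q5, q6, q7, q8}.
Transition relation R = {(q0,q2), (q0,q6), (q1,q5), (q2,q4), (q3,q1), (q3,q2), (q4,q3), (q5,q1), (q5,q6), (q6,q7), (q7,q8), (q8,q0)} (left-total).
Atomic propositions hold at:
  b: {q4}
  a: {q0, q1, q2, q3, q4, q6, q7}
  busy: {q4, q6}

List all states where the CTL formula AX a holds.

{q0, q2, q3, q4, q5, q6, q8}

Sat(AX a) = {s : every successor in {q0, q1, q2, q3, q4, q6, q7}} = {q0, q2, q3, q4, q5, q6, q8}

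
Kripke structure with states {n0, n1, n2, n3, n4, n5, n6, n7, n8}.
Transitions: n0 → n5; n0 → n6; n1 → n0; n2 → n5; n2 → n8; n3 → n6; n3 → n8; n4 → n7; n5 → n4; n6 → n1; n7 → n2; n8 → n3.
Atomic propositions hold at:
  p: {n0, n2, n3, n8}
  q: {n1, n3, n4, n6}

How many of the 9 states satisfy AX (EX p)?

Sat(EX p) = {s : some successor in {n0, n2, n3, n8}} = {n1, n2, n3, n7, n8}
Sat(AX (EX p)) = {s : every successor in {n1, n2, n3, n7, n8}} = {n4, n6, n7, n8}
|Sat(AX (EX p))| = |{n4, n6, n7, n8}| = 4.

4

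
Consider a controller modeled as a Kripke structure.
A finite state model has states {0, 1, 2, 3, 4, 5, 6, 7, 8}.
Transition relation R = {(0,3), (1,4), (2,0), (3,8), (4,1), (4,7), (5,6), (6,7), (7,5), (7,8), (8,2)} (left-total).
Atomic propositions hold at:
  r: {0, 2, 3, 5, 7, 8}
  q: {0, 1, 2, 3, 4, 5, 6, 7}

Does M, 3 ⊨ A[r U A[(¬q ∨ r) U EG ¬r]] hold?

No

Sat(¬q) = {8}
Sat(¬q ∨ r) = {0, 2, 3, 5, 7, 8}
Sat(¬r) = {1, 4, 6}
EG ¬r: greatest fixpoint, start Z0 = {1, 4, 6}, keep only states in Sat with some successor in Z. Z1 = {1, 4}; fixed.
Sat(EG ¬r) = {1, 4}
A[(¬q ∨ r) U EG ¬r]: least fixpoint, start Z0 = Sat(EG ¬r) = {1, 4}, add states in Sat(¬q ∨ r) with every successor in Z. Already a fixed point.
Sat(A[(¬q ∨ r) U EG ¬r]) = {1, 4}
A[r U A[(¬q ∨ r) U EG ¬r]]: least fixpoint, start Z0 = Sat(A[(¬q ∨ r) U EG ¬r]) = {1, 4}, add states in Sat(r) with every successor in Z. Already a fixed point.
Sat(A[r U A[(¬q ∨ r) U EG ¬r]]) = {1, 4}
3 ∉ Sat(A[r U A[(¬q ∨ r) U EG ¬r]]) = {1, 4}, so the formula does not hold at 3.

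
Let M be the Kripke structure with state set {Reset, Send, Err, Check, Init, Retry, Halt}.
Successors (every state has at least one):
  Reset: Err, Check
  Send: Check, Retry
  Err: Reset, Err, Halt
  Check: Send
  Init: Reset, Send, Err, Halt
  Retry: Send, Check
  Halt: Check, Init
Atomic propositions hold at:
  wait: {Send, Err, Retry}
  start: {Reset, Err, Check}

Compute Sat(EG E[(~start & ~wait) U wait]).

{Send, Err, Init, Retry, Halt}

Sat(~start) = {Send, Init, Retry, Halt}
Sat(~wait) = {Reset, Check, Init, Halt}
Sat(~start & ~wait) = {Init, Halt}
E[(~start & ~wait) U wait]: least fixpoint, start Z0 = Sat(wait) = {Send, Err, Retry}, add states in Sat(~start & ~wait) with some successor in Z. Z1 = {Send, Err, Init, Retry}; Z2 = {Send, Err, Init, Retry, Halt}; fixed.
Sat(E[(~start & ~wait) U wait]) = {Send, Err, Init, Retry, Halt}
EG E[(~start & ~wait) U wait]: greatest fixpoint, start Z0 = {Send, Err, Init, Retry, Halt}, keep only states in Sat with some successor in Z. Already a fixed point.
Sat(EG E[(~start & ~wait) U wait]) = {Send, Err, Init, Retry, Halt}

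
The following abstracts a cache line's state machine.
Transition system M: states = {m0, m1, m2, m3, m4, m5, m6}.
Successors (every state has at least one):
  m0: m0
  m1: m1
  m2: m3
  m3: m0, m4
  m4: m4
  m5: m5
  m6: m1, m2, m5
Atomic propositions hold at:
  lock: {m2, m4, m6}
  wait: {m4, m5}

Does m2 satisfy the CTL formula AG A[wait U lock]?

No

A[wait U lock]: least fixpoint, start Z0 = Sat(lock) = {m2, m4, m6}, add states in Sat(wait) with every successor in Z. Already a fixed point.
Sat(A[wait U lock]) = {m2, m4, m6}
AG A[wait U lock]: greatest fixpoint, start Z0 = {m2, m4, m6}, keep only states in Sat with every successor in Z. Z1 = {m4}; fixed.
Sat(AG A[wait U lock]) = {m4}
m2 ∉ Sat(AG A[wait U lock]) = {m4}, so the formula does not hold at m2.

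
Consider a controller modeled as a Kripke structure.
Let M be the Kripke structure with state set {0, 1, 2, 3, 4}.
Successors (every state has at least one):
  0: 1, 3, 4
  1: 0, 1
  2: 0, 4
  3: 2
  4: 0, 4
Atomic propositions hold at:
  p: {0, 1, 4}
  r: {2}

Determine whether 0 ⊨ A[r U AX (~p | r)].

No

Sat(~p) = {2, 3}
Sat(~p | r) = {2, 3}
Sat(AX (~p | r)) = {s : every successor in {2, 3}} = {3}
A[r U AX (~p | r)]: least fixpoint, start Z0 = Sat(AX (~p | r)) = {3}, add states in Sat(r) with every successor in Z. Already a fixed point.
Sat(A[r U AX (~p | r)]) = {3}
0 ∉ Sat(A[r U AX (~p | r)]) = {3}, so the formula does not hold at 0.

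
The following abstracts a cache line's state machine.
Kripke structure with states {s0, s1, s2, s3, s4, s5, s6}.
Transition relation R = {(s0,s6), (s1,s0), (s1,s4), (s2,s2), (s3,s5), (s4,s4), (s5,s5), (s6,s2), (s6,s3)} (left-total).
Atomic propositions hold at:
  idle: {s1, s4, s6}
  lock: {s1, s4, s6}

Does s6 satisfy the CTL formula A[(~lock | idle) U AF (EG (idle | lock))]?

Sat(~lock) = {s0, s2, s3, s5}
Sat(~lock | idle) = {s0, s1, s2, s3, s4, s5, s6}
Sat(idle | lock) = {s1, s4, s6}
EG (idle | lock): greatest fixpoint, start Z0 = {s1, s4, s6}, keep only states in Sat with some successor in Z. Z1 = {s1, s4}; fixed.
Sat(EG (idle | lock)) = {s1, s4}
AF (EG (idle | lock)): least fixpoint, start Z0 = {s1, s4}, add states with every successor in Z. Already a fixed point.
Sat(AF (EG (idle | lock))) = {s1, s4}
A[(~lock | idle) U AF (EG (idle | lock))]: least fixpoint, start Z0 = Sat(AF (EG (idle | lock))) = {s1, s4}, add states in Sat(~lock | idle) with every successor in Z. Already a fixed point.
Sat(A[(~lock | idle) U AF (EG (idle | lock))]) = {s1, s4}
s6 ∉ Sat(A[(~lock | idle) U AF (EG (idle | lock))]) = {s1, s4}, so the formula does not hold at s6.

No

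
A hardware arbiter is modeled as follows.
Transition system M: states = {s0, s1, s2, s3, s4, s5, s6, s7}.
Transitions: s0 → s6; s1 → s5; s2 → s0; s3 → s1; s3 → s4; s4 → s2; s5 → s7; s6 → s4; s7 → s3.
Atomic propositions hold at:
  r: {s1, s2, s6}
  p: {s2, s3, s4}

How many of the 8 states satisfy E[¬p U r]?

4

Sat(¬p) = {s0, s1, s5, s6, s7}
E[¬p U r]: least fixpoint, start Z0 = Sat(r) = {s1, s2, s6}, add states in Sat(¬p) with some successor in Z. Z1 = {s0, s1, s2, s6}; fixed.
Sat(E[¬p U r]) = {s0, s1, s2, s6}
|Sat(E[¬p U r])| = |{s0, s1, s2, s6}| = 4.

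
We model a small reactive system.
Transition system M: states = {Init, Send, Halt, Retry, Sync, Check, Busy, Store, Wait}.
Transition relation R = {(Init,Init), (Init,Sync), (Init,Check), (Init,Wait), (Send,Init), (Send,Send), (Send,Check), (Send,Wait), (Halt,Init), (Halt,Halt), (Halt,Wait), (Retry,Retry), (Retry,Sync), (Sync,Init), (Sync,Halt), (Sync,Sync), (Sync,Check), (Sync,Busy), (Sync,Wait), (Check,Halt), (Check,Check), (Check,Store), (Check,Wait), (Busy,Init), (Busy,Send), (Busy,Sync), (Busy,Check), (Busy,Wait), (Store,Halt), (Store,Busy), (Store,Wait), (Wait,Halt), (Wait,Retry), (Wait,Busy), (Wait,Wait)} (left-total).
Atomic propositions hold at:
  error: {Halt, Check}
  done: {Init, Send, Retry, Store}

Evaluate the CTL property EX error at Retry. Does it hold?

No

Sat(EX error) = {s : some successor in {Halt, Check}} = {Init, Send, Halt, Sync, Check, Busy, Store, Wait}
Retry ∉ Sat(EX error) = {Init, Send, Halt, Sync, Check, Busy, Store, Wait}, so the formula does not hold at Retry.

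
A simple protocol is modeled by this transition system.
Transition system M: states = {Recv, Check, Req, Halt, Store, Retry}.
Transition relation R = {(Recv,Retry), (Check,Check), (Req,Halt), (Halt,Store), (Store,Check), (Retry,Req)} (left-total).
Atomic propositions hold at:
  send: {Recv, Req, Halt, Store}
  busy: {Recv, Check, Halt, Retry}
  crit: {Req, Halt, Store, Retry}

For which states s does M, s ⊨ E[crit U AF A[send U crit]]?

{Recv, Req, Halt, Store, Retry}

A[send U crit]: least fixpoint, start Z0 = Sat(crit) = {Req, Halt, Store, Retry}, add states in Sat(send) with every successor in Z. Z1 = {Recv, Req, Halt, Store, Retry}; fixed.
Sat(A[send U crit]) = {Recv, Req, Halt, Store, Retry}
AF A[send U crit]: least fixpoint, start Z0 = {Recv, Req, Halt, Store, Retry}, add states with every successor in Z. Already a fixed point.
Sat(AF A[send U crit]) = {Recv, Req, Halt, Store, Retry}
E[crit U AF A[send U crit]]: least fixpoint, start Z0 = Sat(AF A[send U crit]) = {Recv, Req, Halt, Store, Retry}, add states in Sat(crit) with some successor in Z. Already a fixed point.
Sat(E[crit U AF A[send U crit]]) = {Recv, Req, Halt, Store, Retry}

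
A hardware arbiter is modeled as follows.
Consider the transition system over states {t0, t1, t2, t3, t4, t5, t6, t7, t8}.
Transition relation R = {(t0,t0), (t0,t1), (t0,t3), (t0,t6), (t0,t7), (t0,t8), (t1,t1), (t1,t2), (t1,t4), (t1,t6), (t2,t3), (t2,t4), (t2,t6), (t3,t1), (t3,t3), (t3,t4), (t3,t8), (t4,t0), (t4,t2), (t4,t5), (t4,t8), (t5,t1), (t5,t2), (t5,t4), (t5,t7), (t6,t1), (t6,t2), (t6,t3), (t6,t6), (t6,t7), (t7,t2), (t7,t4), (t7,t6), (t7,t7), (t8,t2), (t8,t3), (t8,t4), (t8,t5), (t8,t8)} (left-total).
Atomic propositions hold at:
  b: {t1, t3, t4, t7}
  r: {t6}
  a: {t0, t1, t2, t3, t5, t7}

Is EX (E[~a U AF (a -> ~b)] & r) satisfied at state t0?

Yes

Sat(~a) = {t4, t6, t8}
Sat(~b) = {t0, t2, t5, t6, t8}
Sat(a -> ~b) = {t0, t2, t4, t5, t6, t8}
AF (a -> ~b): least fixpoint, start Z0 = {t0, t2, t4, t5, t6, t8}, add states with every successor in Z. Already a fixed point.
Sat(AF (a -> ~b)) = {t0, t2, t4, t5, t6, t8}
E[~a U AF (a -> ~b)]: least fixpoint, start Z0 = Sat(AF (a -> ~b)) = {t0, t2, t4, t5, t6, t8}, add states in Sat(~a) with some successor in Z. Already a fixed point.
Sat(E[~a U AF (a -> ~b)]) = {t0, t2, t4, t5, t6, t8}
Sat(E[~a U AF (a -> ~b)] & r) = {t6}
Sat(EX (E[~a U AF (a -> ~b)] & r)) = {s : some successor in {t6}} = {t0, t1, t2, t6, t7}
t0 ∈ Sat(EX (E[~a U AF (a -> ~b)] & r)) = {t0, t1, t2, t6, t7}, so the formula holds at t0.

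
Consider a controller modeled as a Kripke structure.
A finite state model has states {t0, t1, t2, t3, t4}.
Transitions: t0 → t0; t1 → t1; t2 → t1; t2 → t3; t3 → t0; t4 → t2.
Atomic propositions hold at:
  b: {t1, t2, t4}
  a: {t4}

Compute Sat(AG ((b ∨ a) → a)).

Sat(b ∨ a) = {t1, t2, t4}
Sat((b ∨ a) → a) = {t0, t3, t4}
AG ((b ∨ a) → a): greatest fixpoint, start Z0 = {t0, t3, t4}, keep only states in Sat with every successor in Z. Z1 = {t0, t3}; fixed.
Sat(AG ((b ∨ a) → a)) = {t0, t3}

{t0, t3}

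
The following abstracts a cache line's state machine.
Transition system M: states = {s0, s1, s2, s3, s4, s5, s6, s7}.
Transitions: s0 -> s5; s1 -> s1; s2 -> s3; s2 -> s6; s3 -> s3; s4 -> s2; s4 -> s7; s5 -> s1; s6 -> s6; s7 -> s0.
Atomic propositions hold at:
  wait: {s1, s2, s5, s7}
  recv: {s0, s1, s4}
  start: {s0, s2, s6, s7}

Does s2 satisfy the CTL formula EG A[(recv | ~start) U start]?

Sat(~start) = {s1, s3, s4, s5}
Sat(recv | ~start) = {s0, s1, s3, s4, s5}
A[(recv | ~start) U start]: least fixpoint, start Z0 = Sat(start) = {s0, s2, s6, s7}, add states in Sat(recv | ~start) with every successor in Z. Z1 = {s0, s2, s4, s6, s7}; fixed.
Sat(A[(recv | ~start) U start]) = {s0, s2, s4, s6, s7}
EG A[(recv | ~start) U start]: greatest fixpoint, start Z0 = {s0, s2, s4, s6, s7}, keep only states in Sat with some successor in Z. Z1 = {s2, s4, s6, s7}; Z2 = {s2, s4, s6}; fixed.
Sat(EG A[(recv | ~start) U start]) = {s2, s4, s6}
s2 ∈ Sat(EG A[(recv | ~start) U start]) = {s2, s4, s6}, so the formula holds at s2.

Yes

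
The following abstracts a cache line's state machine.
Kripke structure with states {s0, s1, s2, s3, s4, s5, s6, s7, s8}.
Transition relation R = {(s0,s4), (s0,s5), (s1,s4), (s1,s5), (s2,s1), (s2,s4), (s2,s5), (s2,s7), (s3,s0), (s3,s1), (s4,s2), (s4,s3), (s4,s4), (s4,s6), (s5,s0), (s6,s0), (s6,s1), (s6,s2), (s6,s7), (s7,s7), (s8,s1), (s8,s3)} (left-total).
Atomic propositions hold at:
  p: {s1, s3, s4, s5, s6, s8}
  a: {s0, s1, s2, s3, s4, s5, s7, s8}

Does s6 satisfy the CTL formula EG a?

EG a: greatest fixpoint, start Z0 = {s0, s1, s2, s3, s4, s5, s7, s8}, keep only states in Sat with some successor in Z. Already a fixed point.
Sat(EG a) = {s0, s1, s2, s3, s4, s5, s7, s8}
s6 ∉ Sat(EG a) = {s0, s1, s2, s3, s4, s5, s7, s8}, so the formula does not hold at s6.

No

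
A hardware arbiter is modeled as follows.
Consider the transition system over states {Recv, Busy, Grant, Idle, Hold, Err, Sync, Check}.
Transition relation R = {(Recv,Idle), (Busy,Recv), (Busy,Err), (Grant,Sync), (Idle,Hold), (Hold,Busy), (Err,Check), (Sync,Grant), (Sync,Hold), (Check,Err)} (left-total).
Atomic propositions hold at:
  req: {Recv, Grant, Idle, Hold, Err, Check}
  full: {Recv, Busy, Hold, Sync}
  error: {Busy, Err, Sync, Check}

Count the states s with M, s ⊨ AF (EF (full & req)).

Sat(full & req) = {Recv, Hold}
EF (full & req): least fixpoint, start Z0 = {Recv, Hold}, add states with some successor in Z. Z1 = {Recv, Busy, Idle, Hold, Sync}; Z2 = {Recv, Busy, Grant, Idle, Hold, Sync}; fixed.
Sat(EF (full & req)) = {Recv, Busy, Grant, Idle, Hold, Sync}
AF (EF (full & req)): least fixpoint, start Z0 = {Recv, Busy, Grant, Idle, Hold, Sync}, add states with every successor in Z. Already a fixed point.
Sat(AF (EF (full & req))) = {Recv, Busy, Grant, Idle, Hold, Sync}
|Sat(AF (EF (full & req)))| = |{Recv, Busy, Grant, Idle, Hold, Sync}| = 6.

6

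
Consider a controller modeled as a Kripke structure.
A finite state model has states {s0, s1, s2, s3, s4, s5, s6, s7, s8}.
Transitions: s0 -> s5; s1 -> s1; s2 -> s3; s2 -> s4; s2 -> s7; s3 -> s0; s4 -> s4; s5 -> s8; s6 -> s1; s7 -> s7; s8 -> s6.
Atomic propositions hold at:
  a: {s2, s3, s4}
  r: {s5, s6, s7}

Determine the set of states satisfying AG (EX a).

Sat(EX a) = {s : some successor in {s2, s3, s4}} = {s2, s4}
AG (EX a): greatest fixpoint, start Z0 = {s2, s4}, keep only states in Sat with every successor in Z. Z1 = {s4}; fixed.
Sat(AG (EX a)) = {s4}

{s4}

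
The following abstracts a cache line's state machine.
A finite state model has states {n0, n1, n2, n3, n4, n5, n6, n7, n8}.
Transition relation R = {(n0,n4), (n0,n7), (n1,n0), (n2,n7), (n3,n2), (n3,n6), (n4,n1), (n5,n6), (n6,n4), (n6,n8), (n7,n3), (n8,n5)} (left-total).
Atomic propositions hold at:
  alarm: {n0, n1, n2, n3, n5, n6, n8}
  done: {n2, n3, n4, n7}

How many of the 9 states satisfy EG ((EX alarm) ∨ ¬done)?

Sat(EX alarm) = {s : some successor in {n0, n1, n2, n3, n5, n6, n8}} = {n1, n3, n4, n5, n6, n7, n8}
Sat(¬done) = {n0, n1, n5, n6, n8}
Sat((EX alarm) ∨ ¬done) = {n0, n1, n3, n4, n5, n6, n7, n8}
EG ((EX alarm) ∨ ¬done): greatest fixpoint, start Z0 = {n0, n1, n3, n4, n5, n6, n7, n8}, keep only states in Sat with some successor in Z. Already a fixed point.
Sat(EG ((EX alarm) ∨ ¬done)) = {n0, n1, n3, n4, n5, n6, n7, n8}
|Sat(EG ((EX alarm) ∨ ¬done))| = |{n0, n1, n3, n4, n5, n6, n7, n8}| = 8.

8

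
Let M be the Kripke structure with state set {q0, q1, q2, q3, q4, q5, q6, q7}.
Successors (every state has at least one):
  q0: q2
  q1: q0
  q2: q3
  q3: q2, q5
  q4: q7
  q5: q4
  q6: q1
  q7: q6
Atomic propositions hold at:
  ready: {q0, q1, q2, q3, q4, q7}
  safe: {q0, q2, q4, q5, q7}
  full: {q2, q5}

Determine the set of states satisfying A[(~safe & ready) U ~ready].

{q5, q6}

Sat(~safe) = {q1, q3, q6}
Sat(~safe & ready) = {q1, q3}
Sat(~ready) = {q5, q6}
A[(~safe & ready) U ~ready]: least fixpoint, start Z0 = Sat(~ready) = {q5, q6}, add states in Sat(~safe & ready) with every successor in Z. Already a fixed point.
Sat(A[(~safe & ready) U ~ready]) = {q5, q6}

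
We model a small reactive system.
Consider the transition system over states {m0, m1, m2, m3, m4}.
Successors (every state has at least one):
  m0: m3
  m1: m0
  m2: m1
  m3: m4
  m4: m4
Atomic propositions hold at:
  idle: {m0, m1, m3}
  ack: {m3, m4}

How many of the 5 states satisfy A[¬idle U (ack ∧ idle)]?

Sat(¬idle) = {m2, m4}
Sat(ack ∧ idle) = {m3}
A[¬idle U (ack ∧ idle)]: least fixpoint, start Z0 = Sat((ack ∧ idle)) = {m3}, add states in Sat(¬idle) with every successor in Z. Already a fixed point.
Sat(A[¬idle U (ack ∧ idle)]) = {m3}
|Sat(A[¬idle U (ack ∧ idle)])| = |{m3}| = 1.

1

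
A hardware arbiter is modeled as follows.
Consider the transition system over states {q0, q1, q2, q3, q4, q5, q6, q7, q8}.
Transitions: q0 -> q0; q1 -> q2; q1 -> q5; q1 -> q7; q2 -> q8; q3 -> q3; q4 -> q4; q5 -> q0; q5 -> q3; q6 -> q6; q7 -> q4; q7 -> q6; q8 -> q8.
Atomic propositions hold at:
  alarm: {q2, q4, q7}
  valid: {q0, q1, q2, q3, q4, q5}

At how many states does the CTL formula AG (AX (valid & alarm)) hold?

1

Sat(valid & alarm) = {q2, q4}
Sat(AX (valid & alarm)) = {s : every successor in {q2, q4}} = {q4}
AG (AX (valid & alarm)): greatest fixpoint, start Z0 = {q4}, keep only states in Sat with every successor in Z. Already a fixed point.
Sat(AG (AX (valid & alarm))) = {q4}
|Sat(AG (AX (valid & alarm)))| = |{q4}| = 1.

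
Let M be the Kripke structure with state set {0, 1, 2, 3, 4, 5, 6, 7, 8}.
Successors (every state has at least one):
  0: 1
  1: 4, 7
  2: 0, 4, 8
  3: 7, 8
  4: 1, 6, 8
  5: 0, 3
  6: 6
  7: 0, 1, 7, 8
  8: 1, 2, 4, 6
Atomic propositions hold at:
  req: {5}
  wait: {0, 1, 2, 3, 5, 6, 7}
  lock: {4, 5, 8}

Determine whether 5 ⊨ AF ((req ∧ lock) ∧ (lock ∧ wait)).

Yes

Sat(req ∧ lock) = {5}
Sat(lock ∧ wait) = {5}
Sat((req ∧ lock) ∧ (lock ∧ wait)) = {5}
AF ((req ∧ lock) ∧ (lock ∧ wait)): least fixpoint, start Z0 = {5}, add states with every successor in Z. Already a fixed point.
Sat(AF ((req ∧ lock) ∧ (lock ∧ wait))) = {5}
5 ∈ Sat(AF ((req ∧ lock) ∧ (lock ∧ wait))) = {5}, so the formula holds at 5.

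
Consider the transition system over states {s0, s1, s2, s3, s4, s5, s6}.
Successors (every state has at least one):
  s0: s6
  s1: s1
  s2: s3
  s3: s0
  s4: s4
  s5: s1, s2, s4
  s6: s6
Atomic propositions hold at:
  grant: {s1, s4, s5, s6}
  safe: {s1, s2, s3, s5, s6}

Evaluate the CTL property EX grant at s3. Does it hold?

Sat(EX grant) = {s : some successor in {s1, s4, s5, s6}} = {s0, s1, s4, s5, s6}
s3 ∉ Sat(EX grant) = {s0, s1, s4, s5, s6}, so the formula does not hold at s3.

No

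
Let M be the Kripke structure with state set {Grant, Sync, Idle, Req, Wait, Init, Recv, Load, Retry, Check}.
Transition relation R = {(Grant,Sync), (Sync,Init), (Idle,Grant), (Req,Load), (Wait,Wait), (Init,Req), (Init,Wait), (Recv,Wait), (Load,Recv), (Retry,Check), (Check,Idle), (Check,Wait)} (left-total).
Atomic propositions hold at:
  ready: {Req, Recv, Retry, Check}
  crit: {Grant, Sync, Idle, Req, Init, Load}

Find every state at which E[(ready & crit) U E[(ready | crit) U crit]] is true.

Sat(ready & crit) = {Req}
Sat(ready | crit) = {Grant, Sync, Idle, Req, Init, Recv, Load, Retry, Check}
E[(ready | crit) U crit]: least fixpoint, start Z0 = Sat(crit) = {Grant, Sync, Idle, Req, Init, Load}, add states in Sat(ready | crit) with some successor in Z. Z1 = {Grant, Sync, Idle, Req, Init, Load, Check}; Z2 = {Grant, Sync, Idle, Req, Init, Load, Retry, Check}; fixed.
Sat(E[(ready | crit) U crit]) = {Grant, Sync, Idle, Req, Init, Load, Retry, Check}
E[(ready & crit) U E[(ready | crit) U crit]]: least fixpoint, start Z0 = Sat(E[(ready | crit) U crit]) = {Grant, Sync, Idle, Req, Init, Load, Retry, Check}, add states in Sat(ready & crit) with some successor in Z. Already a fixed point.
Sat(E[(ready & crit) U E[(ready | crit) U crit]]) = {Grant, Sync, Idle, Req, Init, Load, Retry, Check}

{Grant, Sync, Idle, Req, Init, Load, Retry, Check}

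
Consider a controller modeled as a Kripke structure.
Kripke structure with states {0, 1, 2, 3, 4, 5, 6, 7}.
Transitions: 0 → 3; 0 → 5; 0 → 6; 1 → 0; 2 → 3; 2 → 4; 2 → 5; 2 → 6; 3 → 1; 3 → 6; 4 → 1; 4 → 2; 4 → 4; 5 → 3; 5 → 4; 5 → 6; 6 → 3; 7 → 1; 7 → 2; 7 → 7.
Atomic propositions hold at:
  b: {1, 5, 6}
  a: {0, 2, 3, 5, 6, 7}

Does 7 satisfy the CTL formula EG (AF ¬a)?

No

Sat(¬a) = {1, 4}
AF ¬a: least fixpoint, start Z0 = {1, 4}, add states with every successor in Z. Already a fixed point.
Sat(AF ¬a) = {1, 4}
EG (AF ¬a): greatest fixpoint, start Z0 = {1, 4}, keep only states in Sat with some successor in Z. Z1 = {4}; fixed.
Sat(EG (AF ¬a)) = {4}
7 ∉ Sat(EG (AF ¬a)) = {4}, so the formula does not hold at 7.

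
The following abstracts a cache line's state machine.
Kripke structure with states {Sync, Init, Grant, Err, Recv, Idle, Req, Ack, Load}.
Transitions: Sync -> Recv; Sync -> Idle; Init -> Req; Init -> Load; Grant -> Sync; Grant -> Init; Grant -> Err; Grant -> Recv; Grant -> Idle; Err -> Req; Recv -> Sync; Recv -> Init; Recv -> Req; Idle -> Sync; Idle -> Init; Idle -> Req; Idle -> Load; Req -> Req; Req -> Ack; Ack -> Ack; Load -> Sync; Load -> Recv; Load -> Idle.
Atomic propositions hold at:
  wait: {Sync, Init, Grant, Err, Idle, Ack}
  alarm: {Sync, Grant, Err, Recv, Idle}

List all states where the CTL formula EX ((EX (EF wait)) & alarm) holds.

EF wait: least fixpoint, start Z0 = {Sync, Init, Grant, Err, Idle, Ack}, add states with some successor in Z. Z1 = {Sync, Init, Grant, Err, Recv, Idle, Req, Ack, Load}; fixed.
Sat(EF wait) = {Sync, Init, Grant, Err, Recv, Idle, Req, Ack, Load}
Sat(EX (EF wait)) = {s : some successor in {Sync, Init, Grant, Err, Recv, Idle, Req, Ack, Load}} = {Sync, Init, Grant, Err, Recv, Idle, Req, Ack, Load}
Sat((EX (EF wait)) & alarm) = {Sync, Grant, Err, Recv, Idle}
Sat(EX ((EX (EF wait)) & alarm)) = {s : some successor in {Sync, Grant, Err, Recv, Idle}} = {Sync, Grant, Recv, Idle, Load}

{Sync, Grant, Recv, Idle, Load}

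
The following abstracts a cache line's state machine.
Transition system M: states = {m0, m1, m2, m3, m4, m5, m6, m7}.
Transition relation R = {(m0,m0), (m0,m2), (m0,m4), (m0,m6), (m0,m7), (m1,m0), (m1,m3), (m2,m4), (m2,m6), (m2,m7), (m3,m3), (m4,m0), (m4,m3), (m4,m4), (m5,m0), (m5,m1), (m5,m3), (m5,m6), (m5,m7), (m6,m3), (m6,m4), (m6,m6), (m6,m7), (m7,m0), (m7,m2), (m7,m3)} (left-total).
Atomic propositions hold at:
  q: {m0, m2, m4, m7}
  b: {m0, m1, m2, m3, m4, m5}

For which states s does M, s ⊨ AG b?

{m3}

AG b: greatest fixpoint, start Z0 = {m0, m1, m2, m3, m4, m5}, keep only states in Sat with every successor in Z. Z1 = {m1, m3, m4}; Z2 = {m3}; fixed.
Sat(AG b) = {m3}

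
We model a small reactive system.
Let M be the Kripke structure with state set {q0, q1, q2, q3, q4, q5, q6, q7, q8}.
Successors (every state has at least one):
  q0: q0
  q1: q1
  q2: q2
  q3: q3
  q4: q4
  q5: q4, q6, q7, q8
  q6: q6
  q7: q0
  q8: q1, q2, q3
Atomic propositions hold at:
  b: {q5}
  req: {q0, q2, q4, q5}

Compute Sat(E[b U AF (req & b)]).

Sat(req & b) = {q5}
AF (req & b): least fixpoint, start Z0 = {q5}, add states with every successor in Z. Already a fixed point.
Sat(AF (req & b)) = {q5}
E[b U AF (req & b)]: least fixpoint, start Z0 = Sat(AF (req & b)) = {q5}, add states in Sat(b) with some successor in Z. Already a fixed point.
Sat(E[b U AF (req & b)]) = {q5}

{q5}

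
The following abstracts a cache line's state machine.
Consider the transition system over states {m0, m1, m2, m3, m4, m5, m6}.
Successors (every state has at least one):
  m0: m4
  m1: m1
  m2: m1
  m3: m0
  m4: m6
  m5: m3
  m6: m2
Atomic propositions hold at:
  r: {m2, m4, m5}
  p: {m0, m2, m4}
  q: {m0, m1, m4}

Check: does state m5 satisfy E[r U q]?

No

E[r U q]: least fixpoint, start Z0 = Sat(q) = {m0, m1, m4}, add states in Sat(r) with some successor in Z. Z1 = {m0, m1, m2, m4}; fixed.
Sat(E[r U q]) = {m0, m1, m2, m4}
m5 ∉ Sat(E[r U q]) = {m0, m1, m2, m4}, so the formula does not hold at m5.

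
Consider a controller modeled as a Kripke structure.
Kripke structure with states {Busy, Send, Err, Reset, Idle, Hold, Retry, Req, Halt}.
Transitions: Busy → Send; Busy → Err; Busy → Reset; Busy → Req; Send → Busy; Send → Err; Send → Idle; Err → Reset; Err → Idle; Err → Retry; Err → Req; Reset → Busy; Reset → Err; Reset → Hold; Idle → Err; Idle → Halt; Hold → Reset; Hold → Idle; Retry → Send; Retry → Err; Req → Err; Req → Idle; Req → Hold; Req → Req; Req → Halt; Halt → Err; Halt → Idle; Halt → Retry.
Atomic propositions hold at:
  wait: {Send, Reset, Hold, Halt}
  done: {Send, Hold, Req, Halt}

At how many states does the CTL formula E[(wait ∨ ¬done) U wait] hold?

8

Sat(¬done) = {Busy, Err, Reset, Idle, Retry}
Sat(wait ∨ ¬done) = {Busy, Send, Err, Reset, Idle, Hold, Retry, Halt}
E[(wait ∨ ¬done) U wait]: least fixpoint, start Z0 = Sat(wait) = {Send, Reset, Hold, Halt}, add states in Sat(wait ∨ ¬done) with some successor in Z. Z1 = {Busy, Send, Err, Reset, Idle, Hold, Retry, Halt}; fixed.
Sat(E[(wait ∨ ¬done) U wait]) = {Busy, Send, Err, Reset, Idle, Hold, Retry, Halt}
|Sat(E[(wait ∨ ¬done) U wait])| = |{Busy, Send, Err, Reset, Idle, Hold, Retry, Halt}| = 8.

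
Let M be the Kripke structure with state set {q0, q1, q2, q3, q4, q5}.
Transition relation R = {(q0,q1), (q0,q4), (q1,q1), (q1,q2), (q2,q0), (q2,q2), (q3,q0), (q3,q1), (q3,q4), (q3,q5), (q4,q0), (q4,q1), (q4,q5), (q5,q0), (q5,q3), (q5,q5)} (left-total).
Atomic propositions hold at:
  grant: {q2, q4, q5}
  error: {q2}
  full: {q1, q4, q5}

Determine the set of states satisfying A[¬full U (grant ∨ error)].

{q2, q4, q5}

Sat(¬full) = {q0, q2, q3}
Sat(grant ∨ error) = {q2, q4, q5}
A[¬full U (grant ∨ error)]: least fixpoint, start Z0 = Sat((grant ∨ error)) = {q2, q4, q5}, add states in Sat(¬full) with every successor in Z. Already a fixed point.
Sat(A[¬full U (grant ∨ error)]) = {q2, q4, q5}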